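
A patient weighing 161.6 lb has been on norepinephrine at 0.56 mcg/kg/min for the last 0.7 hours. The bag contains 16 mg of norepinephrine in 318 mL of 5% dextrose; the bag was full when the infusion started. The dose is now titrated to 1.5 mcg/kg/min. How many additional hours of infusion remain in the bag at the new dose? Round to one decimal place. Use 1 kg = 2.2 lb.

Initial rate:
Weight = 161.6 lb ÷ 2.2 lb/kg = 73.45455 kg
Dose = 0.56 mcg/kg/min × 73.45455 kg = 41.13455 mcg/min
41.13455 mcg/min × 60 min/hr = 2468.073 mcg/hr
Concentration = 16 mg ÷ 318 mL = 0.05031447 mg/mL = 50.31447 mcg/mL
Rate = 2468.073 mcg/hr ÷ 50.31447 mcg/mL = 49.05295 mL/hr
Volume infused so far = 49.05295 mL/hr × 0.7 hr = 34.33706 mL
Volume remaining = 318 − 34.33706 = 283.6629 mL
New rate:
Dose = 1.5 mcg/kg/min × 73.45455 kg = 110.1818 mcg/min
110.1818 mcg/min × 60 min/hr = 6610.909 mcg/hr
Rate = 6610.909 mcg/hr ÷ 50.31447 mcg/mL = 131.3918 mL/hr
Time remaining = 283.6629 mL ÷ 131.3918 mL/hr = 2.158909 hr

2.2 hours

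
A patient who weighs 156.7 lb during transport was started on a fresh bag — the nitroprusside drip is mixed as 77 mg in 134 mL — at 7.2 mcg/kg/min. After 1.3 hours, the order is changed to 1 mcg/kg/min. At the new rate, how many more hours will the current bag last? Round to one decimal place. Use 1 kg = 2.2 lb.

Initial rate:
Weight = 156.7 lb ÷ 2.2 lb/kg = 71.22727 kg
Dose = 7.2 mcg/kg/min × 71.22727 kg = 512.8364 mcg/min
512.8364 mcg/min × 60 min/hr = 30770.18 mcg/hr
Concentration = 77 mg ÷ 134 mL = 0.5746269 mg/mL = 574.6269 mcg/mL
Rate = 30770.18 mcg/hr ÷ 574.6269 mcg/mL = 53.54811 mL/hr
Volume infused so far = 53.54811 mL/hr × 1.3 hr = 69.61254 mL
Volume remaining = 134 − 69.61254 = 64.38746 mL
New rate:
Dose = 1 mcg/kg/min × 71.22727 kg = 71.22727 mcg/min
71.22727 mcg/min × 60 min/hr = 4273.636 mcg/hr
Rate = 4273.636 mcg/hr ÷ 574.6269 mcg/mL = 7.437237 mL/hr
Time remaining = 64.38746 mL ÷ 7.437237 mL/hr = 8.657443 hr

8.7 hours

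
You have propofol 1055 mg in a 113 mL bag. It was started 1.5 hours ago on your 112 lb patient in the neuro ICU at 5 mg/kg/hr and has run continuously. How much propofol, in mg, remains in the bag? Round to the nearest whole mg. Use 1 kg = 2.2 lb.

673 mg

Weight = 112 lb ÷ 2.2 lb/kg = 50.90909 kg
Dose = 5 mg/kg/hr × 50.90909 kg = 254.5455 mg/hr
Concentration = 1055 mg ÷ 113 mL = 9.336283 mg/mL
Rate = 254.5455 mg/hr ÷ 9.336283 mg/mL = 27.26411 mL/hr
Volume infused = 27.26411 mL/hr × 1.5 hr = 40.89617 mL
Volume remaining = 113 − 40.89617 = 72.10383 mL
Drug remaining = 72.10383 mL × 9.336283 mg/mL = 673.1818 mg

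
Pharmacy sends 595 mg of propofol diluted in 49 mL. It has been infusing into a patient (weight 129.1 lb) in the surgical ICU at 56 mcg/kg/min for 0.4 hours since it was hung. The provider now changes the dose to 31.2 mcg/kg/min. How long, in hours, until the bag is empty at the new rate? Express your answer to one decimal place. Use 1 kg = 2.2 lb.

Initial rate:
Weight = 129.1 lb ÷ 2.2 lb/kg = 58.68182 kg
Dose = 56 mcg/kg/min × 58.68182 kg = 3286.182 mcg/min
3286.182 mcg/min × 60 min/hr = 197170.9 mcg/hr
Concentration = 595 mg ÷ 49 mL = 12.14286 mg/mL = 12142.86 mcg/mL
Rate = 197170.9 mcg/hr ÷ 12142.86 mcg/mL = 16.2376 mL/hr
Volume infused so far = 16.2376 mL/hr × 0.4 hr = 6.495042 mL
Volume remaining = 49 − 6.495042 = 42.50496 mL
New rate:
Dose = 31.2 mcg/kg/min × 58.68182 kg = 1830.873 mcg/min
1830.873 mcg/min × 60 min/hr = 109852.4 mcg/hr
Rate = 109852.4 mcg/hr ÷ 12142.86 mcg/mL = 9.046665 mL/hr
Time remaining = 42.50496 mL ÷ 9.046665 mL/hr = 4.698412 hr

4.7 hours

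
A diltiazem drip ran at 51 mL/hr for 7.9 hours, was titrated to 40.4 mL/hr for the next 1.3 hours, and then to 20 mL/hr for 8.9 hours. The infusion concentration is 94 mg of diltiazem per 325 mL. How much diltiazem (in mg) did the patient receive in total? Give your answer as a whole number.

183 mg

Concentration = 94 mg ÷ 325 mL = 0.2892308 mg/mL
Stage 1: 51 mL/hr × 7.9 hr = 402.9 mL → 402.9 mL × 0.2892308 mg/mL = 116.5311 mg
Stage 2: 40.4 mL/hr × 1.3 hr = 52.52 mL → 52.52 mL × 0.2892308 mg/mL = 15.1904 mg
Stage 3: 20 mL/hr × 8.9 hr = 178 mL → 178 mL × 0.2892308 mg/mL = 51.48308 mg
Total = 116.5311 + 15.1904 + 51.48308 = 183.2046 mg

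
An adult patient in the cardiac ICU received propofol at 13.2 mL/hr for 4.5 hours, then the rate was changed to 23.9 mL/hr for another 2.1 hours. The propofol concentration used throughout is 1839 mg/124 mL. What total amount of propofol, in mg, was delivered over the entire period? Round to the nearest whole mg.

1625 mg

Concentration = 1839 mg ÷ 124 mL = 14.83065 mg/mL
Stage 1: 13.2 mL/hr × 4.5 hr = 59.4 mL → 59.4 mL × 14.83065 mg/mL = 880.9403 mg
Stage 2: 23.9 mL/hr × 2.1 hr = 50.19 mL → 50.19 mL × 14.83065 mg/mL = 744.3501 mg
Total = 880.9403 + 744.3501 = 1625.29 mg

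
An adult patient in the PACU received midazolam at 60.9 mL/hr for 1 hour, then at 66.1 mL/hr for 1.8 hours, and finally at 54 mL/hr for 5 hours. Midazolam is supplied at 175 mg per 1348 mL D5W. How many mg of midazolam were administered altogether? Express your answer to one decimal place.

58.4 mg

Concentration = 175 mg ÷ 1348 mL = 0.129822 mg/mL
Stage 1: 60.9 mL/hr × 1 hr = 60.9 mL → 60.9 mL × 0.129822 mg/mL = 7.906157 mg
Stage 2: 66.1 mL/hr × 1.8 hr = 118.98 mL → 118.98 mL × 0.129822 mg/mL = 15.44622 mg
Stage 3: 54 mL/hr × 5 hr = 270 mL → 270 mL × 0.129822 mg/mL = 35.05193 mg
Total = 7.906157 + 15.44622 + 35.05193 = 58.4043 mg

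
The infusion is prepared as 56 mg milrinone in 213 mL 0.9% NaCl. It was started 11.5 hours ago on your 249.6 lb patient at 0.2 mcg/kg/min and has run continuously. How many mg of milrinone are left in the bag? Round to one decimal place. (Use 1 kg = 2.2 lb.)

Weight = 249.6 lb ÷ 2.2 lb/kg = 113.4545 kg
Dose = 0.2 mcg/kg/min × 113.4545 kg = 22.69091 mcg/min
22.69091 mcg/min × 60 min/hr = 1361.455 mcg/hr
Concentration = 56 mg ÷ 213 mL = 0.2629108 mg/mL = 262.9108 mcg/mL
Rate = 1361.455 mcg/hr ÷ 262.9108 mcg/mL = 5.17839 mL/hr
Volume infused = 5.17839 mL/hr × 11.5 hr = 59.55148 mL
Volume remaining = 213 − 59.55148 = 153.4485 mL
Drug remaining = 153.4485 mL × 262.9108 mcg/mL = 40343.27 mcg = 40.34327 mg

40.3 mg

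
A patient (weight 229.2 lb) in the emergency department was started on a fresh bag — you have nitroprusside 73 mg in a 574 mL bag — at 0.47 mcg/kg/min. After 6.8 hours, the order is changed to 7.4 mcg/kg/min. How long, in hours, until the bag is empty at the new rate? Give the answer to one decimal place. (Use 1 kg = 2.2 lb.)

1.1 hours

Initial rate:
Weight = 229.2 lb ÷ 2.2 lb/kg = 104.1818 kg
Dose = 0.47 mcg/kg/min × 104.1818 kg = 48.96545 mcg/min
48.96545 mcg/min × 60 min/hr = 2937.927 mcg/hr
Concentration = 73 mg ÷ 574 mL = 0.1271777 mg/mL = 127.1777 mcg/mL
Rate = 2937.927 mcg/hr ÷ 127.1777 mcg/mL = 23.10096 mL/hr
Volume infused so far = 23.10096 mL/hr × 6.8 hr = 157.0865 mL
Volume remaining = 574 − 157.0865 = 416.9135 mL
New rate:
Dose = 7.4 mcg/kg/min × 104.1818 kg = 770.9455 mcg/min
770.9455 mcg/min × 60 min/hr = 46256.73 mcg/hr
Rate = 46256.73 mcg/hr ÷ 127.1777 mcg/mL = 363.7173 mL/hr
Time remaining = 416.9135 mL ÷ 363.7173 mL/hr = 1.146257 hr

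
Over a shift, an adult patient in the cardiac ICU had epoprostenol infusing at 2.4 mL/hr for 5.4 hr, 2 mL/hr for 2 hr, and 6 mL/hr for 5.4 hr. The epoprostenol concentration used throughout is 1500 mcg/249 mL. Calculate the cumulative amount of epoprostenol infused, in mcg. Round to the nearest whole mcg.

297 mcg

Concentration = 1500 mcg ÷ 249 mL = 6.024096 mcg/mL
Stage 1: 2.4 mL/hr × 5.4 hr = 12.96 mL → 12.96 mL × 6.024096 mcg/mL = 78.07229 mcg
Stage 2: 2 mL/hr × 2 hr = 4 mL → 4 mL × 6.024096 mcg/mL = 24.09639 mcg
Stage 3: 6 mL/hr × 5.4 hr = 32.4 mL → 32.4 mL × 6.024096 mcg/mL = 195.1807 mcg
Total = 78.07229 + 24.09639 + 195.1807 = 297.3494 mcg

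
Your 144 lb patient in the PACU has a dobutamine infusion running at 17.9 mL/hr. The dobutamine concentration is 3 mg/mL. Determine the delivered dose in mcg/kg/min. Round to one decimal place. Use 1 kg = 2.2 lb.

Weight = 144 lb ÷ 2.2 lb/kg = 65.45455 kg
Concentration = 3 mg/mL = 3000 mcg/mL
Drug rate = 17.9 mL/hr × 3000 mcg/mL = 53700 mcg/hr
53700 mcg/hr ÷ 60 min/hr = 895 mcg/min
895 mcg/min ÷ 65.45455 kg = 13.67361 mcg/kg/min

13.7 mcg/kg/min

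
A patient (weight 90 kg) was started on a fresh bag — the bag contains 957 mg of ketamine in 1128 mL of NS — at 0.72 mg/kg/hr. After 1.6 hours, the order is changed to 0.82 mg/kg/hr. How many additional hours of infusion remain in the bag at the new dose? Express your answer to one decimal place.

Initial rate:
Dose = 0.72 mg/kg/hr × 90 kg = 64.8 mg/hr
Concentration = 957 mg ÷ 1128 mL = 0.8484043 mg/mL
Rate = 64.8 mg/hr ÷ 0.8484043 mg/mL = 76.37868 mL/hr
Volume infused so far = 76.37868 mL/hr × 1.6 hr = 122.2059 mL
Volume remaining = 1128 − 122.2059 = 1005.794 mL
New rate:
Dose = 0.82 mg/kg/hr × 90 kg = 73.8 mg/hr
Rate = 73.8 mg/hr ÷ 0.8484043 mg/mL = 86.98683 mL/hr
Time remaining = 1005.794 mL ÷ 86.98683 mL/hr = 11.5626 hr

11.6 hours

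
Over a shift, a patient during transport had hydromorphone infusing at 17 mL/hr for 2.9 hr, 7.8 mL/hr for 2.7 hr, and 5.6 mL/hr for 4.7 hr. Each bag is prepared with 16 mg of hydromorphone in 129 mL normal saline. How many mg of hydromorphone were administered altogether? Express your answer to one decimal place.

Concentration = 16 mg ÷ 129 mL = 0.124031 mg/mL
Stage 1: 17 mL/hr × 2.9 hr = 49.3 mL → 49.3 mL × 0.124031 mg/mL = 6.114729 mg
Stage 2: 7.8 mL/hr × 2.7 hr = 21.06 mL → 21.06 mL × 0.124031 mg/mL = 2.612093 mg
Stage 3: 5.6 mL/hr × 4.7 hr = 26.32 mL → 26.32 mL × 0.124031 mg/mL = 3.264496 mg
Total = 6.114729 + 2.612093 + 3.264496 = 11.99132 mg

12.0 mg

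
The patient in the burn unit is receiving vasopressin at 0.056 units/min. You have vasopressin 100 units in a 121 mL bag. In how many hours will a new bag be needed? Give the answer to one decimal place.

0.056 units/min × 60 min/hr = 3.36 units/hr
Concentration = 100 units ÷ 121 mL = 0.8264463 units/mL
Rate = 3.36 units/hr ÷ 0.8264463 units/mL = 4.0656 mL/hr
Duration = 121 mL ÷ 4.0656 mL/hr = 29.7619 hr

29.8 hours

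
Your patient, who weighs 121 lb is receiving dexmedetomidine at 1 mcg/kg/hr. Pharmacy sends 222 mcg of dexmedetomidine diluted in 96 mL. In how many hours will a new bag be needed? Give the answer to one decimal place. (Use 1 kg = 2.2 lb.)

4.0 hours

Weight = 121 lb ÷ 2.2 lb/kg = 55 kg
Dose = 1 mcg/kg/hr × 55 kg = 55 mcg/hr
Concentration = 222 mcg ÷ 96 mL = 2.3125 mcg/mL
Rate = 55 mcg/hr ÷ 2.3125 mcg/mL = 23.78378 mL/hr
Duration = 96 mL ÷ 23.78378 mL/hr = 4.036364 hr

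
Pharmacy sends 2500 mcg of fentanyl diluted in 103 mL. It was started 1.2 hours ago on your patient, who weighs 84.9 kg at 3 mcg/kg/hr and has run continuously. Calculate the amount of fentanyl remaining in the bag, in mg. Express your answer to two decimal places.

Dose = 3 mcg/kg/hr × 84.9 kg = 254.7 mcg/hr
Concentration = 2500 mcg ÷ 103 mL = 24.27184 mcg/mL
Rate = 254.7 mcg/hr ÷ 24.27184 mcg/mL = 10.49364 mL/hr
Volume infused = 10.49364 mL/hr × 1.2 hr = 12.59237 mL
Volume remaining = 103 − 12.59237 = 90.40763 mL
Drug remaining = 90.40763 mL × 24.27184 mcg/mL = 2194.36 mcg = 2.19436 mg

2.19 mg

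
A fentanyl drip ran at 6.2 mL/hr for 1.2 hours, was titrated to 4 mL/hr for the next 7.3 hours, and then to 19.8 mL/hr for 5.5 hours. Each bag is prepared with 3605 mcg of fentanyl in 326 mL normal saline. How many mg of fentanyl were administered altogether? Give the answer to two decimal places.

1.61 mg

Concentration = 3605 mcg ÷ 326 mL = 11.05828 mcg/mL
Stage 1: 6.2 mL/hr × 1.2 hr = 7.44 mL → 7.44 mL × 11.05828 mcg/mL = 82.27362 mcg
Stage 2: 4 mL/hr × 7.3 hr = 29.2 mL → 29.2 mL × 11.05828 mcg/mL = 322.9018 mcg
Stage 3: 19.8 mL/hr × 5.5 hr = 108.9 mL → 108.9 mL × 11.05828 mcg/mL = 1204.247 mcg
Total = 82.27362 + 322.9018 + 1204.247 = 1609.422 mcg = 1.609422 mg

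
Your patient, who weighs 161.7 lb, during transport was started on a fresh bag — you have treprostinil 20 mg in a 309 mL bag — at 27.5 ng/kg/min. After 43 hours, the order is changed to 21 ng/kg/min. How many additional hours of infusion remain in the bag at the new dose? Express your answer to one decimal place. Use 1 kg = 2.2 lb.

159.6 hours

Initial rate:
Weight = 161.7 lb ÷ 2.2 lb/kg = 73.5 kg
Dose = 27.5 ng/kg/min × 73.5 kg = 2021.25 ng/min
2021.25 ng/min × 60 min/hr = 121275 ng/hr
Concentration = 20 mg ÷ 309 mL = 0.06472492 mg/mL = 64724.92 ng/mL
Rate = 121275 ng/hr ÷ 64724.92 ng/mL = 1.873699 mL/hr
Volume infused so far = 1.873699 mL/hr × 43 hr = 80.56905 mL
Volume remaining = 309 − 80.56905 = 228.431 mL
New rate:
Dose = 21 ng/kg/min × 73.5 kg = 1543.5 ng/min
1543.5 ng/min × 60 min/hr = 92610 ng/hr
Rate = 92610 ng/hr ÷ 64724.92 ng/mL = 1.430824 mL/hr
Time remaining = 228.431 mL ÷ 1.430824 mL/hr = 159.6499 hr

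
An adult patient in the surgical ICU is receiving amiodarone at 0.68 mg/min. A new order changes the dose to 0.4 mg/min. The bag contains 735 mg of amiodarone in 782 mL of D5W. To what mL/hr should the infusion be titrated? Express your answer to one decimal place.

25.5 mL/hr

0.4 mg/min × 60 min/hr = 24 mg/hr
Concentration = 735 mg ÷ 782 mL = 0.9398977 mg/mL
Rate = 24 mg/hr ÷ 0.9398977 mg/mL = 25.53469 mL/hr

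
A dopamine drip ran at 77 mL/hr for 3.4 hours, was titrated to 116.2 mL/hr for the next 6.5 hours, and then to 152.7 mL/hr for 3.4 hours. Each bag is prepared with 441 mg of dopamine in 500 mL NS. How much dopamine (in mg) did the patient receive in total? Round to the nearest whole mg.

Concentration = 441 mg ÷ 500 mL = 0.882 mg/mL
Stage 1: 77 mL/hr × 3.4 hr = 261.8 mL → 261.8 mL × 0.882 mg/mL = 230.9076 mg
Stage 2: 116.2 mL/hr × 6.5 hr = 755.3 mL → 755.3 mL × 0.882 mg/mL = 666.1746 mg
Stage 3: 152.7 mL/hr × 3.4 hr = 519.18 mL → 519.18 mL × 0.882 mg/mL = 457.9168 mg
Total = 230.9076 + 666.1746 + 457.9168 = 1354.999 mg

1355 mg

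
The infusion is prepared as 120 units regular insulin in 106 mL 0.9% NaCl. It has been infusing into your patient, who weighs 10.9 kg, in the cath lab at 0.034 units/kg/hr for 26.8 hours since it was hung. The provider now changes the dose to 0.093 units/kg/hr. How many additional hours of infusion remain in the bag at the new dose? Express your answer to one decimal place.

108.6 hours

Initial rate:
Dose = 0.034 units/kg/hr × 10.9 kg = 0.3706 units/hr
Concentration = 120 units ÷ 106 mL = 1.132075 units/mL
Rate = 0.3706 units/hr ÷ 1.132075 units/mL = 0.3273633 mL/hr
Volume infused so far = 0.3273633 mL/hr × 26.8 hr = 8.773337 mL
Volume remaining = 106 − 8.773337 = 97.22666 mL
New rate:
Dose = 0.093 units/kg/hr × 10.9 kg = 1.0137 units/hr
Rate = 1.0137 units/hr ÷ 1.132075 units/mL = 0.895435 mL/hr
Time remaining = 97.22666 mL ÷ 0.895435 mL/hr = 108.5804 hr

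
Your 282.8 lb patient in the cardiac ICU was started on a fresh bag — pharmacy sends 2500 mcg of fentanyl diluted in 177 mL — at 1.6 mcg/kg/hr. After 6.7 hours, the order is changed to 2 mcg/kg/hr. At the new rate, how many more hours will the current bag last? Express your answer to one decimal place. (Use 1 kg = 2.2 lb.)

Initial rate:
Weight = 282.8 lb ÷ 2.2 lb/kg = 128.5455 kg
Dose = 1.6 mcg/kg/hr × 128.5455 kg = 205.6727 mcg/hr
Concentration = 2500 mcg ÷ 177 mL = 14.12429 mcg/mL
Rate = 205.6727 mcg/hr ÷ 14.12429 mcg/mL = 14.56163 mL/hr
Volume infused so far = 14.56163 mL/hr × 6.7 hr = 97.56291 mL
Volume remaining = 177 − 97.56291 = 79.43709 mL
New rate:
Dose = 2 mcg/kg/hr × 128.5455 kg = 257.0909 mcg/hr
Rate = 257.0909 mcg/hr ÷ 14.12429 mcg/mL = 18.20204 mL/hr
Time remaining = 79.43709 mL ÷ 18.20204 mL/hr = 4.364187 hr

4.4 hours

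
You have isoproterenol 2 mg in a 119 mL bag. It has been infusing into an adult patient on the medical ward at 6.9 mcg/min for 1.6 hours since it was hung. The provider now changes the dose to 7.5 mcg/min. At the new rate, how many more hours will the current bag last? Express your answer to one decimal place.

3.0 hours

Initial rate:
6.9 mcg/min × 60 min/hr = 414 mcg/hr
Concentration = 2 mg ÷ 119 mL = 0.01680672 mg/mL = 16.80672 mcg/mL
Rate = 414 mcg/hr ÷ 16.80672 mcg/mL = 24.633 mL/hr
Volume infused so far = 24.633 mL/hr × 1.6 hr = 39.4128 mL
Volume remaining = 119 − 39.4128 = 79.5872 mL
New rate:
7.5 mcg/min × 60 min/hr = 450 mcg/hr
Rate = 450 mcg/hr ÷ 16.80672 mcg/mL = 26.775 mL/hr
Time remaining = 79.5872 mL ÷ 26.775 mL/hr = 2.972444 hr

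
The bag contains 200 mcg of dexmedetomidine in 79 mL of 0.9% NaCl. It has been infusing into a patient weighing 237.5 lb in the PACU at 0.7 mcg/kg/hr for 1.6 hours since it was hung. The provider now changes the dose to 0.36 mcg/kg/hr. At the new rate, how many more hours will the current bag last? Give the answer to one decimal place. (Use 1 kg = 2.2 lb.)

2.0 hours

Initial rate:
Weight = 237.5 lb ÷ 2.2 lb/kg = 107.9545 kg
Dose = 0.7 mcg/kg/hr × 107.9545 kg = 75.56818 mcg/hr
Concentration = 200 mcg ÷ 79 mL = 2.531646 mcg/mL
Rate = 75.56818 mcg/hr ÷ 2.531646 mcg/mL = 29.84943 mL/hr
Volume infused so far = 29.84943 mL/hr × 1.6 hr = 47.75909 mL
Volume remaining = 79 − 47.75909 = 31.24091 mL
New rate:
Dose = 0.36 mcg/kg/hr × 107.9545 kg = 38.86364 mcg/hr
Rate = 38.86364 mcg/hr ÷ 2.531646 mcg/mL = 15.35114 mL/hr
Time remaining = 31.24091 mL ÷ 15.35114 mL/hr = 2.035088 hr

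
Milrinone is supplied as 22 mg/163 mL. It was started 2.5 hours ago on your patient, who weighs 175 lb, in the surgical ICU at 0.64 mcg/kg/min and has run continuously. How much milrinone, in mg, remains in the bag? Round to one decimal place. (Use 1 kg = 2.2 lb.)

14.4 mg

Weight = 175 lb ÷ 2.2 lb/kg = 79.54545 kg
Dose = 0.64 mcg/kg/min × 79.54545 kg = 50.90909 mcg/min
50.90909 mcg/min × 60 min/hr = 3054.545 mcg/hr
Concentration = 22 mg ÷ 163 mL = 0.1349693 mg/mL = 134.9693 mcg/mL
Rate = 3054.545 mcg/hr ÷ 134.9693 mcg/mL = 22.6314 mL/hr
Volume infused = 22.6314 mL/hr × 2.5 hr = 56.57851 mL
Volume remaining = 163 − 56.57851 = 106.4215 mL
Drug remaining = 106.4215 mL × 134.9693 mcg/mL = 14363.64 mcg = 14.36364 mg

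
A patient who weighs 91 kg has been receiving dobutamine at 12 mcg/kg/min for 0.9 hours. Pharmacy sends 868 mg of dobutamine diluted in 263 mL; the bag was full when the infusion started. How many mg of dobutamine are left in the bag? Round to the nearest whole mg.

809 mg

Dose = 12 mcg/kg/min × 91 kg = 1092 mcg/min
1092 mcg/min × 60 min/hr = 65520 mcg/hr
Concentration = 868 mg ÷ 263 mL = 3.30038 mg/mL = 3300.38 mcg/mL
Rate = 65520 mcg/hr ÷ 3300.38 mcg/mL = 19.85226 mL/hr
Volume infused = 19.85226 mL/hr × 0.9 hr = 17.86703 mL
Volume remaining = 263 − 17.86703 = 245.133 mL
Drug remaining = 245.133 mL × 3300.38 mcg/mL = 809032 mcg = 809.032 mg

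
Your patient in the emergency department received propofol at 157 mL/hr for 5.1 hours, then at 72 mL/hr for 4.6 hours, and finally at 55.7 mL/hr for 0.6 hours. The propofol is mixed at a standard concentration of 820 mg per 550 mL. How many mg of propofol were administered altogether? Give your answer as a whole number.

1737 mg

Concentration = 820 mg ÷ 550 mL = 1.490909 mg/mL
Stage 1: 157 mL/hr × 5.1 hr = 800.7 mL → 800.7 mL × 1.490909 mg/mL = 1193.771 mg
Stage 2: 72 mL/hr × 4.6 hr = 331.2 mL → 331.2 mL × 1.490909 mg/mL = 493.7891 mg
Stage 3: 55.7 mL/hr × 0.6 hr = 33.42 mL → 33.42 mL × 1.490909 mg/mL = 49.82618 mg
Total = 1193.771 + 493.7891 + 49.82618 = 1737.386 mg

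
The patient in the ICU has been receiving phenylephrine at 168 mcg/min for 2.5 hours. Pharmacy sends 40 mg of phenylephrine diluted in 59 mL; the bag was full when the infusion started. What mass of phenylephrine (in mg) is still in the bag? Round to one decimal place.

168 mcg/min × 60 min/hr = 10080 mcg/hr
Concentration = 40 mg ÷ 59 mL = 0.6779661 mg/mL = 677.9661 mcg/mL
Rate = 10080 mcg/hr ÷ 677.9661 mcg/mL = 14.868 mL/hr
Volume infused = 14.868 mL/hr × 2.5 hr = 37.17 mL
Volume remaining = 59 − 37.17 = 21.83 mL
Drug remaining = 21.83 mL × 677.9661 mcg/mL = 14800 mcg = 14.8 mg

14.8 mg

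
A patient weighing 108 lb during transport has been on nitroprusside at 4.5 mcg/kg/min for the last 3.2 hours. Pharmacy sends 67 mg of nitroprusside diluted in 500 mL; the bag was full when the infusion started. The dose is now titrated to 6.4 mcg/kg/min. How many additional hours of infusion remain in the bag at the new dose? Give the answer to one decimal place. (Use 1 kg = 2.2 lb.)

Initial rate:
Weight = 108 lb ÷ 2.2 lb/kg = 49.09091 kg
Dose = 4.5 mcg/kg/min × 49.09091 kg = 220.9091 mcg/min
220.9091 mcg/min × 60 min/hr = 13254.55 mcg/hr
Concentration = 67 mg ÷ 500 mL = 0.134 mg/mL = 134 mcg/mL
Rate = 13254.55 mcg/hr ÷ 134 mcg/mL = 98.91452 mL/hr
Volume infused so far = 98.91452 mL/hr × 3.2 hr = 316.5265 mL
Volume remaining = 500 − 316.5265 = 183.4735 mL
New rate:
Dose = 6.4 mcg/kg/min × 49.09091 kg = 314.1818 mcg/min
314.1818 mcg/min × 60 min/hr = 18850.91 mcg/hr
Rate = 18850.91 mcg/hr ÷ 134 mcg/mL = 140.6784 mL/hr
Time remaining = 183.4735 mL ÷ 140.6784 mL/hr = 1.304205 hr

1.3 hours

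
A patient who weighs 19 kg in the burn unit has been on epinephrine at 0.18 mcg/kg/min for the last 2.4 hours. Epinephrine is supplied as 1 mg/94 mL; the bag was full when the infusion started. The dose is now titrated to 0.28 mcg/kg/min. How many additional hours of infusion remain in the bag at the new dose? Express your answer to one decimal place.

1.6 hours

Initial rate:
Dose = 0.18 mcg/kg/min × 19 kg = 3.42 mcg/min
3.42 mcg/min × 60 min/hr = 205.2 mcg/hr
Concentration = 1 mg ÷ 94 mL = 0.0106383 mg/mL = 10.6383 mcg/mL
Rate = 205.2 mcg/hr ÷ 10.6383 mcg/mL = 19.2888 mL/hr
Volume infused so far = 19.2888 mL/hr × 2.4 hr = 46.29312 mL
Volume remaining = 94 − 46.29312 = 47.70688 mL
New rate:
Dose = 0.28 mcg/kg/min × 19 kg = 5.32 mcg/min
5.32 mcg/min × 60 min/hr = 319.2 mcg/hr
Rate = 319.2 mcg/hr ÷ 10.6383 mcg/mL = 30.0048 mL/hr
Time remaining = 47.70688 mL ÷ 30.0048 mL/hr = 1.589975 hr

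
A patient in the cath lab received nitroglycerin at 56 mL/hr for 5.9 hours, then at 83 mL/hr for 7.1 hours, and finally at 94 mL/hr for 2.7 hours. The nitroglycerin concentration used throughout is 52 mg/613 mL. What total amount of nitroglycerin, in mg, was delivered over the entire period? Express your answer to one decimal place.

99.5 mg

Concentration = 52 mg ÷ 613 mL = 0.08482871 mg/mL
Stage 1: 56 mL/hr × 5.9 hr = 330.4 mL → 330.4 mL × 0.08482871 mg/mL = 28.02741 mg
Stage 2: 83 mL/hr × 7.1 hr = 589.3 mL → 589.3 mL × 0.08482871 mg/mL = 49.98956 mg
Stage 3: 94 mL/hr × 2.7 hr = 253.8 mL → 253.8 mL × 0.08482871 mg/mL = 21.52953 mg
Total = 28.02741 + 49.98956 + 21.52953 = 99.54649 mg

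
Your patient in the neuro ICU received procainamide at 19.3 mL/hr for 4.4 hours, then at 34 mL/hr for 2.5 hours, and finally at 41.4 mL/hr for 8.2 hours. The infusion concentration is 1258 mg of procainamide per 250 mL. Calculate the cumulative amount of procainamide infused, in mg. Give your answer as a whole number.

Concentration = 1258 mg ÷ 250 mL = 5.032 mg/mL
Stage 1: 19.3 mL/hr × 4.4 hr = 84.92 mL → 84.92 mL × 5.032 mg/mL = 427.3174 mg
Stage 2: 34 mL/hr × 2.5 hr = 85 mL → 85 mL × 5.032 mg/mL = 427.72 mg
Stage 3: 41.4 mL/hr × 8.2 hr = 339.48 mL → 339.48 mL × 5.032 mg/mL = 1708.263 mg
Total = 427.3174 + 427.72 + 1708.263 = 2563.301 mg

2563 mg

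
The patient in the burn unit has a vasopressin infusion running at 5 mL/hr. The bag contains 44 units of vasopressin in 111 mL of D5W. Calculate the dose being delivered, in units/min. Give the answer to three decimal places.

Concentration = 44 units ÷ 111 mL = 0.3963964 units/mL
Drug rate = 5 mL/hr × 0.3963964 units/mL = 1.981982 units/hr
1.981982 units/hr ÷ 60 min/hr = 0.03303303 units/min

0.033 units/min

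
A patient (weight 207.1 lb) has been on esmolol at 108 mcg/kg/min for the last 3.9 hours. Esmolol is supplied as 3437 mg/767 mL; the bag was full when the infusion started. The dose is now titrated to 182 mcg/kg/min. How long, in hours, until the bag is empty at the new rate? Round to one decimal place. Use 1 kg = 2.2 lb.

1.0 hours

Initial rate:
Weight = 207.1 lb ÷ 2.2 lb/kg = 94.13636 kg
Dose = 108 mcg/kg/min × 94.13636 kg = 10166.73 mcg/min
10166.73 mcg/min × 60 min/hr = 610003.6 mcg/hr
Concentration = 3437 mg ÷ 767 mL = 4.481095 mg/mL = 4481.095 mcg/mL
Rate = 610003.6 mcg/hr ÷ 4481.095 mcg/mL = 136.1282 mL/hr
Volume infused so far = 136.1282 mL/hr × 3.9 hr = 530.9002 mL
Volume remaining = 767 − 530.9002 = 236.0998 mL
New rate:
Dose = 182 mcg/kg/min × 94.13636 kg = 17132.82 mcg/min
17132.82 mcg/min × 60 min/hr = 1027969 mcg/hr
Rate = 1027969 mcg/hr ÷ 4481.095 mcg/mL = 229.4013 mL/hr
Time remaining = 236.0998 mL ÷ 229.4013 mL/hr = 1.0292 hr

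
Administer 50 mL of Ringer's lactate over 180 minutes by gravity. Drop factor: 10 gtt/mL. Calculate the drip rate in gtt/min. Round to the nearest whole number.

50 mL ÷ (180 min) = 0.2777778 mL/min
0.2777778 mL/min × 10 gtt/mL = 2.777778 gtt/min

3 gtt/min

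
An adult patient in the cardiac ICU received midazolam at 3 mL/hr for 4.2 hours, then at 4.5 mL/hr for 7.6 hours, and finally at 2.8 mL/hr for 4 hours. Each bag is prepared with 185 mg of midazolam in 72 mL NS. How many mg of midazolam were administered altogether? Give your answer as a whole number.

Concentration = 185 mg ÷ 72 mL = 2.569444 mg/mL
Stage 1: 3 mL/hr × 4.2 hr = 12.6 mL → 12.6 mL × 2.569444 mg/mL = 32.375 mg
Stage 2: 4.5 mL/hr × 7.6 hr = 34.2 mL → 34.2 mL × 2.569444 mg/mL = 87.875 mg
Stage 3: 2.8 mL/hr × 4 hr = 11.2 mL → 11.2 mL × 2.569444 mg/mL = 28.77778 mg
Total = 32.375 + 87.875 + 28.77778 = 149.0278 mg

149 mg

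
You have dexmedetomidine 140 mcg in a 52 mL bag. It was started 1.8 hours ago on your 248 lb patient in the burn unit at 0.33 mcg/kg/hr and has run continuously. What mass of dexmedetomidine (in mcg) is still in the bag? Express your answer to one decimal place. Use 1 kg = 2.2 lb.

73.0 mcg

Weight = 248 lb ÷ 2.2 lb/kg = 112.7273 kg
Dose = 0.33 mcg/kg/hr × 112.7273 kg = 37.2 mcg/hr
Concentration = 140 mcg ÷ 52 mL = 2.692308 mcg/mL
Rate = 37.2 mcg/hr ÷ 2.692308 mcg/mL = 13.81714 mL/hr
Volume infused = 13.81714 mL/hr × 1.8 hr = 24.87086 mL
Volume remaining = 52 − 24.87086 = 27.12914 mL
Drug remaining = 27.12914 mL × 2.692308 mcg/mL = 73.04 mcg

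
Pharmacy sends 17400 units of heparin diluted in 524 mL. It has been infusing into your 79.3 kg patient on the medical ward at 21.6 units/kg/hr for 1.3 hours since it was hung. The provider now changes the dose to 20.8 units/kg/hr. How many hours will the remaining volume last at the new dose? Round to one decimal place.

9.2 hours

Initial rate:
Dose = 21.6 units/kg/hr × 79.3 kg = 1712.88 units/hr
Concentration = 17400 units ÷ 524 mL = 33.20611 units/mL
Rate = 1712.88 units/hr ÷ 33.20611 units/mL = 51.58328 mL/hr
Volume infused so far = 51.58328 mL/hr × 1.3 hr = 67.05827 mL
Volume remaining = 524 − 67.05827 = 456.9417 mL
New rate:
Dose = 20.8 units/kg/hr × 79.3 kg = 1649.44 units/hr
Rate = 1649.44 units/hr ÷ 33.20611 units/mL = 49.67279 mL/hr
Time remaining = 456.9417 mL ÷ 49.67279 mL/hr = 9.199035 hr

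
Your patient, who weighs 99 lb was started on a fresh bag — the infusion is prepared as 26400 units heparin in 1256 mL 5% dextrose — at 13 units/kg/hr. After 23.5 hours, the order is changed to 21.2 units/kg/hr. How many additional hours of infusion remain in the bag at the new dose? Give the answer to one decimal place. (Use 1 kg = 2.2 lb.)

13.3 hours

Initial rate:
Weight = 99 lb ÷ 2.2 lb/kg = 45 kg
Dose = 13 units/kg/hr × 45 kg = 585 units/hr
Concentration = 26400 units ÷ 1256 mL = 21.01911 units/mL
Rate = 585 units/hr ÷ 21.01911 units/mL = 27.83182 mL/hr
Volume infused so far = 27.83182 mL/hr × 23.5 hr = 654.0477 mL
Volume remaining = 1256 − 654.0477 = 601.9523 mL
New rate:
Dose = 21.2 units/kg/hr × 45 kg = 954 units/hr
Rate = 954 units/hr ÷ 21.01911 units/mL = 45.38727 mL/hr
Time remaining = 601.9523 mL ÷ 45.38727 mL/hr = 13.26258 hr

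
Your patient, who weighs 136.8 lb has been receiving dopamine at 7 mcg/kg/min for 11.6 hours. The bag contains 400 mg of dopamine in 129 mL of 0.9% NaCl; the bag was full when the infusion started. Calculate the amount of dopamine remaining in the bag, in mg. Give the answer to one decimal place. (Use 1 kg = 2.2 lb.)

Weight = 136.8 lb ÷ 2.2 lb/kg = 62.18182 kg
Dose = 7 mcg/kg/min × 62.18182 kg = 435.2727 mcg/min
435.2727 mcg/min × 60 min/hr = 26116.36 mcg/hr
Concentration = 400 mg ÷ 129 mL = 3.100775 mg/mL = 3100.775 mcg/mL
Rate = 26116.36 mcg/hr ÷ 3100.775 mcg/mL = 8.422527 mL/hr
Volume infused = 8.422527 mL/hr × 11.6 hr = 97.70132 mL
Volume remaining = 129 − 97.70132 = 31.29868 mL
Drug remaining = 31.29868 mL × 3100.775 mcg/mL = 97050.18 mcg = 97.05018 mg

97.1 mg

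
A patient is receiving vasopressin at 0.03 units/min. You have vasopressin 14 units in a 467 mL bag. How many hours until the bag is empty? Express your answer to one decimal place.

7.8 hours

0.03 units/min × 60 min/hr = 1.8 units/hr
Concentration = 14 units ÷ 467 mL = 0.02997859 units/mL
Rate = 1.8 units/hr ÷ 0.02997859 units/mL = 60.04286 mL/hr
Duration = 467 mL ÷ 60.04286 mL/hr = 7.777778 hr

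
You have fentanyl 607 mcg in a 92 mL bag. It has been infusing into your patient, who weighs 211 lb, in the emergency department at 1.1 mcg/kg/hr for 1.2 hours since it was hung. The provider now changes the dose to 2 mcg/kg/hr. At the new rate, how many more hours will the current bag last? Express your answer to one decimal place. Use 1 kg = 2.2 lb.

Initial rate:
Weight = 211 lb ÷ 2.2 lb/kg = 95.90909 kg
Dose = 1.1 mcg/kg/hr × 95.90909 kg = 105.5 mcg/hr
Concentration = 607 mcg ÷ 92 mL = 6.597826 mcg/mL
Rate = 105.5 mcg/hr ÷ 6.597826 mcg/mL = 15.99012 mL/hr
Volume infused so far = 15.99012 mL/hr × 1.2 hr = 19.18814 mL
Volume remaining = 92 − 19.18814 = 72.81186 mL
New rate:
Dose = 2 mcg/kg/hr × 95.90909 kg = 191.8182 mcg/hr
Rate = 191.8182 mcg/hr ÷ 6.597826 mcg/mL = 29.07294 mL/hr
Time remaining = 72.81186 mL ÷ 29.07294 mL/hr = 2.504455 hr

2.5 hours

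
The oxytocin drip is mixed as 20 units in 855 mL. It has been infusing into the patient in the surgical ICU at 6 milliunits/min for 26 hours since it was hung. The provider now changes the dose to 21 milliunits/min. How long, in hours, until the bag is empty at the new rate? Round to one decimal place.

8.4 hours

Initial rate:
6 milliunits/min × 60 min/hr = 360 milliunits/hr
Concentration = 20 units ÷ 855 mL = 0.02339181 units/mL = 23.39181 milliunits/mL
Rate = 360 milliunits/hr ÷ 23.39181 milliunits/mL = 15.39 mL/hr
Volume infused so far = 15.39 mL/hr × 26 hr = 400.14 mL
Volume remaining = 855 − 400.14 = 454.86 mL
New rate:
21 milliunits/min × 60 min/hr = 1260 milliunits/hr
Rate = 1260 milliunits/hr ÷ 23.39181 milliunits/mL = 53.865 mL/hr
Time remaining = 454.86 mL ÷ 53.865 mL/hr = 8.444444 hr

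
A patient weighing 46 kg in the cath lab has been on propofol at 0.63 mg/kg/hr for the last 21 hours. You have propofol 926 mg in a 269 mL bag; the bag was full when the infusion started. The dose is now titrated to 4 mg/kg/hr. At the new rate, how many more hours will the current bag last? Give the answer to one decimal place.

Initial rate:
Dose = 0.63 mg/kg/hr × 46 kg = 28.98 mg/hr
Concentration = 926 mg ÷ 269 mL = 3.442379 mg/mL
Rate = 28.98 mg/hr ÷ 3.442379 mg/mL = 8.418596 mL/hr
Volume infused so far = 8.418596 mL/hr × 21 hr = 176.7905 mL
Volume remaining = 269 − 176.7905 = 92.20948 mL
New rate:
Dose = 4 mg/kg/hr × 46 kg = 184 mg/hr
Rate = 184 mg/hr ÷ 3.442379 mg/mL = 53.4514 mL/hr
Time remaining = 92.20948 mL ÷ 53.4514 mL/hr = 1.725109 hr

1.7 hours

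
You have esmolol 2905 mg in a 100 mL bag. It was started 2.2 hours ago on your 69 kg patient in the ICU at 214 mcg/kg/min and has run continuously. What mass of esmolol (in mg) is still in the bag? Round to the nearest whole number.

956 mg

Dose = 214 mcg/kg/min × 69 kg = 14766 mcg/min
14766 mcg/min × 60 min/hr = 885960 mcg/hr
Concentration = 2905 mg ÷ 100 mL = 29.05 mg/mL = 29050 mcg/mL
Rate = 885960 mcg/hr ÷ 29050 mcg/mL = 30.49776 mL/hr
Volume infused = 30.49776 mL/hr × 2.2 hr = 67.09508 mL
Volume remaining = 100 − 67.09508 = 32.90492 mL
Drug remaining = 32.90492 mL × 29050 mcg/mL = 955888 mcg = 955.888 mg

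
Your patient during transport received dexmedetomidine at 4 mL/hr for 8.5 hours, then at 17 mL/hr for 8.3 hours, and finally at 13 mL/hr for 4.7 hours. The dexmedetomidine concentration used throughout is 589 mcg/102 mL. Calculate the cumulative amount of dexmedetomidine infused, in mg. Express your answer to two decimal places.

1.36 mg

Concentration = 589 mcg ÷ 102 mL = 5.77451 mcg/mL
Stage 1: 4 mL/hr × 8.5 hr = 34 mL → 34 mL × 5.77451 mcg/mL = 196.3333 mcg
Stage 2: 17 mL/hr × 8.3 hr = 141.1 mL → 141.1 mL × 5.77451 mcg/mL = 814.7833 mcg
Stage 3: 13 mL/hr × 4.7 hr = 61.1 mL → 61.1 mL × 5.77451 mcg/mL = 352.8225 mcg
Total = 196.3333 + 814.7833 + 352.8225 = 1363.939 mcg = 1.363939 mg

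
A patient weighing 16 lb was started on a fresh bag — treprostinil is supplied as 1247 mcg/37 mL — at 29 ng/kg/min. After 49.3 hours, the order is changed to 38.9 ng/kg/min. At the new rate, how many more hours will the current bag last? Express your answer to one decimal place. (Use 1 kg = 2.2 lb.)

36.7 hours

Initial rate:
Weight = 16 lb ÷ 2.2 lb/kg = 7.272727 kg
Dose = 29 ng/kg/min × 7.272727 kg = 210.9091 ng/min
210.9091 ng/min × 60 min/hr = 12654.55 ng/hr
Concentration = 1247 mcg ÷ 37 mL = 33.7027 mcg/mL = 33702.7 ng/mL
Rate = 12654.55 ng/hr ÷ 33702.7 ng/mL = 0.3754757 mL/hr
Volume infused so far = 0.3754757 mL/hr × 49.3 hr = 18.51095 mL
Volume remaining = 37 − 18.51095 = 18.48905 mL
New rate:
Dose = 38.9 ng/kg/min × 7.272727 kg = 282.9091 ng/min
282.9091 ng/min × 60 min/hr = 16974.55 ng/hr
Rate = 16974.55 ng/hr ÷ 33702.7 ng/mL = 0.5036553 mL/hr
Time remaining = 18.48905 mL ÷ 0.5036553 mL/hr = 36.70973 hr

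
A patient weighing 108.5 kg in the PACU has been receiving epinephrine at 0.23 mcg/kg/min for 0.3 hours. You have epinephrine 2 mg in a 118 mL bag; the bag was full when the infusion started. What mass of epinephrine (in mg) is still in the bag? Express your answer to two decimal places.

1.55 mg

Dose = 0.23 mcg/kg/min × 108.5 kg = 24.955 mcg/min
24.955 mcg/min × 60 min/hr = 1497.3 mcg/hr
Concentration = 2 mg ÷ 118 mL = 0.01694915 mg/mL = 16.94915 mcg/mL
Rate = 1497.3 mcg/hr ÷ 16.94915 mcg/mL = 88.3407 mL/hr
Volume infused = 88.3407 mL/hr × 0.3 hr = 26.50221 mL
Volume remaining = 118 − 26.50221 = 91.49779 mL
Drug remaining = 91.49779 mL × 16.94915 mcg/mL = 1550.81 mcg = 1.55081 mg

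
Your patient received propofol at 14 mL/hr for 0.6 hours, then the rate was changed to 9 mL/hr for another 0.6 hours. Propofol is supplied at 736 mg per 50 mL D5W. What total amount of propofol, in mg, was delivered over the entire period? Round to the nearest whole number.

Concentration = 736 mg ÷ 50 mL = 14.72 mg/mL
Stage 1: 14 mL/hr × 0.6 hr = 8.4 mL → 8.4 mL × 14.72 mg/mL = 123.648 mg
Stage 2: 9 mL/hr × 0.6 hr = 5.4 mL → 5.4 mL × 14.72 mg/mL = 79.488 mg
Total = 123.648 + 79.488 = 203.136 mg

203 mg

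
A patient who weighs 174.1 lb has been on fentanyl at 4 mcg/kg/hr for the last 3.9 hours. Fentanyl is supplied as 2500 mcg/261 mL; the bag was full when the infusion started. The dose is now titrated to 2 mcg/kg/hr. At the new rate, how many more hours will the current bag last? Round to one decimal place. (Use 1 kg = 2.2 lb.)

8.0 hours

Initial rate:
Weight = 174.1 lb ÷ 2.2 lb/kg = 79.13636 kg
Dose = 4 mcg/kg/hr × 79.13636 kg = 316.5455 mcg/hr
Concentration = 2500 mcg ÷ 261 mL = 9.578544 mcg/mL
Rate = 316.5455 mcg/hr ÷ 9.578544 mcg/mL = 33.04735 mL/hr
Volume infused so far = 33.04735 mL/hr × 3.9 hr = 128.8846 mL
Volume remaining = 261 − 128.8846 = 132.1154 mL
New rate:
Dose = 2 mcg/kg/hr × 79.13636 kg = 158.2727 mcg/hr
Rate = 158.2727 mcg/hr ÷ 9.578544 mcg/mL = 16.52367 mL/hr
Time remaining = 132.1154 mL ÷ 16.52367 mL/hr = 7.99552 hr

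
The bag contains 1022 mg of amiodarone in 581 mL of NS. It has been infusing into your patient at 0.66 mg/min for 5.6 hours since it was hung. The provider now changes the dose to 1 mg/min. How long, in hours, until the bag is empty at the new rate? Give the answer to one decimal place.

Initial rate:
0.66 mg/min × 60 min/hr = 39.6 mg/hr
Concentration = 1022 mg ÷ 581 mL = 1.759036 mg/mL
Rate = 39.6 mg/hr ÷ 1.759036 mg/mL = 22.51233 mL/hr
Volume infused so far = 22.51233 mL/hr × 5.6 hr = 126.069 mL
Volume remaining = 581 − 126.069 = 454.931 mL
New rate:
1 mg/min × 60 min/hr = 60 mg/hr
Rate = 60 mg/hr ÷ 1.759036 mg/mL = 34.10959 mL/hr
Time remaining = 454.931 mL ÷ 34.10959 mL/hr = 13.33733 hr

13.3 hours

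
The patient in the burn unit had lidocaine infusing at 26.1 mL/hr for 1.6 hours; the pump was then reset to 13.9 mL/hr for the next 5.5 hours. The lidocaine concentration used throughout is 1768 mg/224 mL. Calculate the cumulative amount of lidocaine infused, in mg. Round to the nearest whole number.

Concentration = 1768 mg ÷ 224 mL = 7.892857 mg/mL
Stage 1: 26.1 mL/hr × 1.6 hr = 41.76 mL → 41.76 mL × 7.892857 mg/mL = 329.6057 mg
Stage 2: 13.9 mL/hr × 5.5 hr = 76.45 mL → 76.45 mL × 7.892857 mg/mL = 603.4089 mg
Total = 329.6057 + 603.4089 = 933.0146 mg

933 mg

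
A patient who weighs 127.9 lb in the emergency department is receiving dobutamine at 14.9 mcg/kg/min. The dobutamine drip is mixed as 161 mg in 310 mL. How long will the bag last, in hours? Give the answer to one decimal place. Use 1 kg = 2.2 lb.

Weight = 127.9 lb ÷ 2.2 lb/kg = 58.13636 kg
Dose = 14.9 mcg/kg/min × 58.13636 kg = 866.2318 mcg/min
866.2318 mcg/min × 60 min/hr = 51973.91 mcg/hr
Concentration = 161 mg ÷ 310 mL = 0.5193548 mg/mL = 519.3548 mcg/mL
Rate = 51973.91 mcg/hr ÷ 519.3548 mcg/mL = 100.074 mL/hr
Duration = 310 mL ÷ 100.074 mL/hr = 3.097708 hr

3.1 hours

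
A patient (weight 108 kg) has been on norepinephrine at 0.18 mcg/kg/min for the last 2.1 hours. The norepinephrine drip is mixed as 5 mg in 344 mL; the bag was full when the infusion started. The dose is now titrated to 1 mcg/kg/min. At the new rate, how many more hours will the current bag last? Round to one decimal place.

0.4 hours

Initial rate:
Dose = 0.18 mcg/kg/min × 108 kg = 19.44 mcg/min
19.44 mcg/min × 60 min/hr = 1166.4 mcg/hr
Concentration = 5 mg ÷ 344 mL = 0.01453488 mg/mL = 14.53488 mcg/mL
Rate = 1166.4 mcg/hr ÷ 14.53488 mcg/mL = 80.24832 mL/hr
Volume infused so far = 80.24832 mL/hr × 2.1 hr = 168.5215 mL
Volume remaining = 344 − 168.5215 = 175.4785 mL
New rate:
Dose = 1 mcg/kg/min × 108 kg = 108 mcg/min
108 mcg/min × 60 min/hr = 6480 mcg/hr
Rate = 6480 mcg/hr ÷ 14.53488 mcg/mL = 445.824 mL/hr
Time remaining = 175.4785 mL ÷ 445.824 mL/hr = 0.3936049 hr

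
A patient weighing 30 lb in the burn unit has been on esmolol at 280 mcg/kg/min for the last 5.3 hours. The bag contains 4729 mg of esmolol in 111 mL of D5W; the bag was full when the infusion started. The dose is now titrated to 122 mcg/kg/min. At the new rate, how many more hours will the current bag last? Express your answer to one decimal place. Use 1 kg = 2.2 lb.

35.2 hours

Initial rate:
Weight = 30 lb ÷ 2.2 lb/kg = 13.63636 kg
Dose = 280 mcg/kg/min × 13.63636 kg = 3818.182 mcg/min
3818.182 mcg/min × 60 min/hr = 229090.9 mcg/hr
Concentration = 4729 mg ÷ 111 mL = 42.6036 mg/mL = 42603.6 mcg/mL
Rate = 229090.9 mcg/hr ÷ 42603.6 mcg/mL = 5.377266 mL/hr
Volume infused so far = 5.377266 mL/hr × 5.3 hr = 28.49951 mL
Volume remaining = 111 − 28.49951 = 82.50049 mL
New rate:
Dose = 122 mcg/kg/min × 13.63636 kg = 1663.636 mcg/min
1663.636 mcg/min × 60 min/hr = 99818.18 mcg/hr
Rate = 99818.18 mcg/hr ÷ 42603.6 mcg/mL = 2.342952 mL/hr
Time remaining = 82.50049 mL ÷ 2.342952 mL/hr = 35.2122 hr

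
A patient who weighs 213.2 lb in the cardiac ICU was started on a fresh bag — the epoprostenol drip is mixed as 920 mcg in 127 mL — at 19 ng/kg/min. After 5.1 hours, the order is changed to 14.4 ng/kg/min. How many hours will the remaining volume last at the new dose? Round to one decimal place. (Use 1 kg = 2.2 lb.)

Initial rate:
Weight = 213.2 lb ÷ 2.2 lb/kg = 96.90909 kg
Dose = 19 ng/kg/min × 96.90909 kg = 1841.273 ng/min
1841.273 ng/min × 60 min/hr = 110476.4 ng/hr
Concentration = 920 mcg ÷ 127 mL = 7.244094 mcg/mL = 7244.094 ng/mL
Rate = 110476.4 ng/hr ÷ 7244.094 ng/mL = 15.25054 mL/hr
Volume infused so far = 15.25054 mL/hr × 5.1 hr = 77.77776 mL
Volume remaining = 127 − 77.77776 = 49.22224 mL
New rate:
Dose = 14.4 ng/kg/min × 96.90909 kg = 1395.491 ng/min
1395.491 ng/min × 60 min/hr = 83729.45 ng/hr
Rate = 83729.45 ng/hr ÷ 7244.094 ng/mL = 11.55831 mL/hr
Time remaining = 49.22224 mL ÷ 11.55831 mL/hr = 4.258603 hr

4.3 hours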